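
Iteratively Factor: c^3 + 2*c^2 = (c + 2)*(c^2) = c*(c + 2)*(c)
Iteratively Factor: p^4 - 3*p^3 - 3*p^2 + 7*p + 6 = (p + 1)*(p^3 - 4*p^2 + p + 6) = (p - 3)*(p + 1)*(p^2 - p - 2) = (p - 3)*(p - 2)*(p + 1)*(p + 1)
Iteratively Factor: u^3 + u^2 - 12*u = (u - 3)*(u^2 + 4*u) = (u - 3)*(u + 4)*(u)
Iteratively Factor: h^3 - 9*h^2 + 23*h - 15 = (h - 3)*(h^2 - 6*h + 5) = (h - 3)*(h - 1)*(h - 5)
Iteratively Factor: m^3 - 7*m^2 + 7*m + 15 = (m - 5)*(m^2 - 2*m - 3) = (m - 5)*(m + 1)*(m - 3)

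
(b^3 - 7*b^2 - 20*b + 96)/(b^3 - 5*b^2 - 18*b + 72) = (b - 8)/(b - 6)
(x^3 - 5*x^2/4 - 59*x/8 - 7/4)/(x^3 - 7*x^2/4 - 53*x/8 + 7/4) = (4*x + 1)/(4*x - 1)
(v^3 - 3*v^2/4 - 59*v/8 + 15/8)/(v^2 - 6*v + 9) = (8*v^2 + 18*v - 5)/(8*(v - 3))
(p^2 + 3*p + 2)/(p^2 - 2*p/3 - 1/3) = 3*(p^2 + 3*p + 2)/(3*p^2 - 2*p - 1)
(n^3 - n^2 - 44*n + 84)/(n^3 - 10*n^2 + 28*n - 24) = (n + 7)/(n - 2)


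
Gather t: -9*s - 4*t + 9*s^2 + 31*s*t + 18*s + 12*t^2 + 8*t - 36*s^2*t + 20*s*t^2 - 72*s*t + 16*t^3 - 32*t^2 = 9*s^2 + 9*s + 16*t^3 + t^2*(20*s - 20) + t*(-36*s^2 - 41*s + 4)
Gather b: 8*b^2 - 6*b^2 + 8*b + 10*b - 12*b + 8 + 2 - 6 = 2*b^2 + 6*b + 4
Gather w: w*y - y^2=w*y - y^2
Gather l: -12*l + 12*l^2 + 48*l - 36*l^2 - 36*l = -24*l^2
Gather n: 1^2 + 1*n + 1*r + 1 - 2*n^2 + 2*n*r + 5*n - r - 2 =-2*n^2 + n*(2*r + 6)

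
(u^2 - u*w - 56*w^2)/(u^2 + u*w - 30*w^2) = (u^2 - u*w - 56*w^2)/(u^2 + u*w - 30*w^2)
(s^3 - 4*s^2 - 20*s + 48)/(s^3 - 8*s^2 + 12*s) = (s + 4)/s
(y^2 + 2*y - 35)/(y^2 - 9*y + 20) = (y + 7)/(y - 4)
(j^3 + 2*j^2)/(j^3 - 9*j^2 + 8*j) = j*(j + 2)/(j^2 - 9*j + 8)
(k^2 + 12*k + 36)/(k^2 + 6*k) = (k + 6)/k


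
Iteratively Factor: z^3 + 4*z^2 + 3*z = (z + 1)*(z^2 + 3*z) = z*(z + 1)*(z + 3)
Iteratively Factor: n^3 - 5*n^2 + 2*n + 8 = (n - 2)*(n^2 - 3*n - 4) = (n - 2)*(n + 1)*(n - 4)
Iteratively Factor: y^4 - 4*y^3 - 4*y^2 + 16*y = (y)*(y^3 - 4*y^2 - 4*y + 16) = y*(y + 2)*(y^2 - 6*y + 8) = y*(y - 2)*(y + 2)*(y - 4)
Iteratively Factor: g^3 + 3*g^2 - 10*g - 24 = (g + 4)*(g^2 - g - 6) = (g + 2)*(g + 4)*(g - 3)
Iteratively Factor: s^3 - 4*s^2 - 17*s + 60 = (s + 4)*(s^2 - 8*s + 15) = (s - 5)*(s + 4)*(s - 3)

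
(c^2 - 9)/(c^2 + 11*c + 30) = (c^2 - 9)/(c^2 + 11*c + 30)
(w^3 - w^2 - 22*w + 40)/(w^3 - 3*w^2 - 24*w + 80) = (w - 2)/(w - 4)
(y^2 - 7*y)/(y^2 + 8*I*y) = (y - 7)/(y + 8*I)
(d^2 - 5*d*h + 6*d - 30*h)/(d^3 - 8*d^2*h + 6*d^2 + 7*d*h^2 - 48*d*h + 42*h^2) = (d - 5*h)/(d^2 - 8*d*h + 7*h^2)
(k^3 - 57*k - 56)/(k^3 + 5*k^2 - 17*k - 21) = (k - 8)/(k - 3)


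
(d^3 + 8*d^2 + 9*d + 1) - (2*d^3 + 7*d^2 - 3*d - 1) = -d^3 + d^2 + 12*d + 2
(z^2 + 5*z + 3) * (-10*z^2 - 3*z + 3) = -10*z^4 - 53*z^3 - 42*z^2 + 6*z + 9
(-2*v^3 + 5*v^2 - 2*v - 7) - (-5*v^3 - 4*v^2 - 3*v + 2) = 3*v^3 + 9*v^2 + v - 9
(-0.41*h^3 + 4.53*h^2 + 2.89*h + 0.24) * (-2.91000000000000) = 1.1931*h^3 - 13.1823*h^2 - 8.4099*h - 0.6984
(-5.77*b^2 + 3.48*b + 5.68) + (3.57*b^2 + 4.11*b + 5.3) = -2.2*b^2 + 7.59*b + 10.98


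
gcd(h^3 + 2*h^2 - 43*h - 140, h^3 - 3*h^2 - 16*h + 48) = h + 4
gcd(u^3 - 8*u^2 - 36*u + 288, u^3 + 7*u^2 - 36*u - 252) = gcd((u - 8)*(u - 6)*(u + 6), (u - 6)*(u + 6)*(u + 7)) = u^2 - 36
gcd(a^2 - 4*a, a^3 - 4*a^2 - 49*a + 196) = a - 4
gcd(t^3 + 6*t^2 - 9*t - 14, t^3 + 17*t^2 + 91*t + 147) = t + 7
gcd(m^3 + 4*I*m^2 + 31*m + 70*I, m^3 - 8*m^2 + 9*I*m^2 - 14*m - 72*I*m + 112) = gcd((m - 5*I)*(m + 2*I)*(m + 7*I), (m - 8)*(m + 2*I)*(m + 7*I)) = m^2 + 9*I*m - 14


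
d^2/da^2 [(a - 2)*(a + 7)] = 2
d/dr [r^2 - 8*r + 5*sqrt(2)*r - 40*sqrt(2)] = 2*r - 8 + 5*sqrt(2)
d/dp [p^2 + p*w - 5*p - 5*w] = 2*p + w - 5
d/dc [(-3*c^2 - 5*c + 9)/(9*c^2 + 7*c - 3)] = 24*(c^2 - 6*c - 2)/(81*c^4 + 126*c^3 - 5*c^2 - 42*c + 9)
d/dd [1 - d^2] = -2*d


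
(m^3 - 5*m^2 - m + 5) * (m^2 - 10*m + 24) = m^5 - 15*m^4 + 73*m^3 - 105*m^2 - 74*m + 120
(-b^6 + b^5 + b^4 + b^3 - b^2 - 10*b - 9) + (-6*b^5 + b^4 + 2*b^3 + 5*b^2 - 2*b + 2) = -b^6 - 5*b^5 + 2*b^4 + 3*b^3 + 4*b^2 - 12*b - 7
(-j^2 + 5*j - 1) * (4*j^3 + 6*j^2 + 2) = -4*j^5 + 14*j^4 + 26*j^3 - 8*j^2 + 10*j - 2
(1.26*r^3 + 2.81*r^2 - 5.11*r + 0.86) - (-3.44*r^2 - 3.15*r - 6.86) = 1.26*r^3 + 6.25*r^2 - 1.96*r + 7.72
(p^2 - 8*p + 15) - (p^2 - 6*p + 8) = 7 - 2*p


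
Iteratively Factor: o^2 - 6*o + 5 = (o - 1)*(o - 5)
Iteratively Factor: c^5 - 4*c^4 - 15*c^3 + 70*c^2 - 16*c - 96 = (c + 4)*(c^4 - 8*c^3 + 17*c^2 + 2*c - 24) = (c - 2)*(c + 4)*(c^3 - 6*c^2 + 5*c + 12) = (c - 3)*(c - 2)*(c + 4)*(c^2 - 3*c - 4) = (c - 3)*(c - 2)*(c + 1)*(c + 4)*(c - 4)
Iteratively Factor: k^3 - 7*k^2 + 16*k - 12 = (k - 2)*(k^2 - 5*k + 6) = (k - 3)*(k - 2)*(k - 2)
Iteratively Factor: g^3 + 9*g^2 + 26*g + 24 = (g + 4)*(g^2 + 5*g + 6) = (g + 2)*(g + 4)*(g + 3)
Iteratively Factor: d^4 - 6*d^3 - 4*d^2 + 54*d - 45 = (d - 5)*(d^3 - d^2 - 9*d + 9) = (d - 5)*(d + 3)*(d^2 - 4*d + 3) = (d - 5)*(d - 3)*(d + 3)*(d - 1)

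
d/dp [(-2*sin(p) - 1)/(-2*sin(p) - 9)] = 16*cos(p)/(2*sin(p) + 9)^2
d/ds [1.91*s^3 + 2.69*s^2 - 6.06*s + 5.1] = 5.73*s^2 + 5.38*s - 6.06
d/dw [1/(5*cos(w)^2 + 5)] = 4*sin(2*w)/(5*(cos(2*w) + 3)^2)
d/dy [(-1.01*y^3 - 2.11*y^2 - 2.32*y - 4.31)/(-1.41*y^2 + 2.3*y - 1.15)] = (1.4241*y^4 - 4.646*y^3 - 4.6397*y^2 - 7.3012*y + 12.581)/(1.9881*y^4 - 6.486*y^3 + 8.533*y^2 - 5.29*y + 1.3225)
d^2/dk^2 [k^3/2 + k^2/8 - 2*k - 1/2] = 3*k + 1/4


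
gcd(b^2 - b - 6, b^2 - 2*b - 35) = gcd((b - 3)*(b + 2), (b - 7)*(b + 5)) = 1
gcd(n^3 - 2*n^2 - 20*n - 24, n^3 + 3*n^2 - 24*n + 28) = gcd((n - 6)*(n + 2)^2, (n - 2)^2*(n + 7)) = 1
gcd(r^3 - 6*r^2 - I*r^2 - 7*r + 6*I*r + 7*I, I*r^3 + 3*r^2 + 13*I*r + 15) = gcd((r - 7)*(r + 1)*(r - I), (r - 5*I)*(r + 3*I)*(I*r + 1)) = r - I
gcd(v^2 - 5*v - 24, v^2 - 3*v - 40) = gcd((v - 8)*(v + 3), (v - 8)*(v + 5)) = v - 8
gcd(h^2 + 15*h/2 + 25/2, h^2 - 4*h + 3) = 1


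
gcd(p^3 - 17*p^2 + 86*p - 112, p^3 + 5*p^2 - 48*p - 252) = p - 7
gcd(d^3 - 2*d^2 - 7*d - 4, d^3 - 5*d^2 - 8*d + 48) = d - 4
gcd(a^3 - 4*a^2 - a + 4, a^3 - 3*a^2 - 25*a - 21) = a + 1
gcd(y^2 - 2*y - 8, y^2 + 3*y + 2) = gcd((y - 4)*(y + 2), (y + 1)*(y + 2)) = y + 2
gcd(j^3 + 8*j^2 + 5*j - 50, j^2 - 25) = j + 5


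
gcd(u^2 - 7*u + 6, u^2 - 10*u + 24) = u - 6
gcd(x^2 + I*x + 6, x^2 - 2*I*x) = x - 2*I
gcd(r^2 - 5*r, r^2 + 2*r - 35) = r - 5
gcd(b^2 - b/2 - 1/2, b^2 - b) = b - 1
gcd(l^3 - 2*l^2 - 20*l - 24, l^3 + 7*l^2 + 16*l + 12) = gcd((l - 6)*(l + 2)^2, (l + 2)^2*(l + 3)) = l^2 + 4*l + 4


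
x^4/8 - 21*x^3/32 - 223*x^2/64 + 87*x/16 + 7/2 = (x/4 + 1)*(x/2 + 1/4)*(x - 8)*(x - 7/4)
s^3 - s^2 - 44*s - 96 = (s - 8)*(s + 3)*(s + 4)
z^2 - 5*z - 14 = (z - 7)*(z + 2)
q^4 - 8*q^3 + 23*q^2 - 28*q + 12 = (q - 3)*(q - 2)^2*(q - 1)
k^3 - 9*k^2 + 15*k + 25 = (k - 5)^2*(k + 1)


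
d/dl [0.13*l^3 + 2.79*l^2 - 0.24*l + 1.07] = 0.39*l^2 + 5.58*l - 0.24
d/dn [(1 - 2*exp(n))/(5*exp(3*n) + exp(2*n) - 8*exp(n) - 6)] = ((2*exp(n) - 1)*(15*exp(2*n) + 2*exp(n) - 8) - 10*exp(3*n) - 2*exp(2*n) + 16*exp(n) + 12)*exp(n)/(5*exp(3*n) + exp(2*n) - 8*exp(n) - 6)^2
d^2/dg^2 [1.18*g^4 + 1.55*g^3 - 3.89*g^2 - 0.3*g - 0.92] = 14.16*g^2 + 9.3*g - 7.78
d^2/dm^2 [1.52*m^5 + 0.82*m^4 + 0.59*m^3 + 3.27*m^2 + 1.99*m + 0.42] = 30.4*m^3 + 9.84*m^2 + 3.54*m + 6.54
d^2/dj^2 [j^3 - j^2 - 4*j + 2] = 6*j - 2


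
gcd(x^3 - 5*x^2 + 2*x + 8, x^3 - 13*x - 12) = x^2 - 3*x - 4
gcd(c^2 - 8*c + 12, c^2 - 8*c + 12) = c^2 - 8*c + 12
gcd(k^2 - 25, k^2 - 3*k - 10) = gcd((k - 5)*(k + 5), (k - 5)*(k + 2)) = k - 5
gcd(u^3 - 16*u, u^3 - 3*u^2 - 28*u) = u^2 + 4*u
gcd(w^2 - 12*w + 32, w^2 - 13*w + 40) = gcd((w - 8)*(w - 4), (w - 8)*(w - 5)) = w - 8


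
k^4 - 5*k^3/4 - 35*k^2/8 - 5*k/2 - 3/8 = (k - 3)*(k + 1/4)*(k + 1/2)*(k + 1)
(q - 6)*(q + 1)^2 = q^3 - 4*q^2 - 11*q - 6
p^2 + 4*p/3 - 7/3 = (p - 1)*(p + 7/3)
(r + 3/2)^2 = r^2 + 3*r + 9/4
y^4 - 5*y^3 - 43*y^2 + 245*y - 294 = (y - 7)*(y - 3)*(y - 2)*(y + 7)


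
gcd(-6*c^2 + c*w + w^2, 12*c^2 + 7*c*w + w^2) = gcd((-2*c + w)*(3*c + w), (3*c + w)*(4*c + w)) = 3*c + w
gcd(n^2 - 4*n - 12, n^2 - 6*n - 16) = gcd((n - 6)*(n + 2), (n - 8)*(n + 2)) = n + 2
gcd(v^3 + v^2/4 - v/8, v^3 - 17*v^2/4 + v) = v^2 - v/4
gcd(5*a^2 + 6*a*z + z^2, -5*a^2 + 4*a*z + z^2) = 5*a + z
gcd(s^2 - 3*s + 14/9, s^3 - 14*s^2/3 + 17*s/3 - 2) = s - 2/3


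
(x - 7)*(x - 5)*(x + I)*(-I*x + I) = -I*x^4 + x^3 + 13*I*x^3 - 13*x^2 - 47*I*x^2 + 47*x + 35*I*x - 35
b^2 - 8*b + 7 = (b - 7)*(b - 1)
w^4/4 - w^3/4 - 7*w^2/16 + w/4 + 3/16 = (w/2 + 1/4)*(w/2 + 1/2)*(w - 3/2)*(w - 1)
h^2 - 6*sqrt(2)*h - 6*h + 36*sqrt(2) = (h - 6)*(h - 6*sqrt(2))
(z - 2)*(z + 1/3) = z^2 - 5*z/3 - 2/3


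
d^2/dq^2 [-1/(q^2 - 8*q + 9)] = 2*(q^2 - 8*q - 4*(q - 4)^2 + 9)/(q^2 - 8*q + 9)^3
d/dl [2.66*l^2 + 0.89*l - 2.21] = 5.32*l + 0.89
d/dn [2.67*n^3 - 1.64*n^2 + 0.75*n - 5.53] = 8.01*n^2 - 3.28*n + 0.75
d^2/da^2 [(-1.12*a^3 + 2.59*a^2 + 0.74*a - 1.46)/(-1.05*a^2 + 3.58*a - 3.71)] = (7.105427357601e-15*a^4 - 1.12050400000001*a^3 - 19.059726*a^2 + 76.861932*a - 64.906074)/(1.157625*a^6 - 11.84085*a^5 + 52.642485*a^4 - 129.558052*a^3 + 186.003447*a^2 - 147.826434*a + 51.064811)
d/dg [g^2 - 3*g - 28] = 2*g - 3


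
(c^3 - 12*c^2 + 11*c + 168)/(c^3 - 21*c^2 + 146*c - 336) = (c + 3)/(c - 6)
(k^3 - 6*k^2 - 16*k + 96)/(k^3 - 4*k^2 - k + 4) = (k^2 - 2*k - 24)/(k^2 - 1)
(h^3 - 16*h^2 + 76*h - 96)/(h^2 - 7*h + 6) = (h^2 - 10*h + 16)/(h - 1)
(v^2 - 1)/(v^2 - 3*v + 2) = (v + 1)/(v - 2)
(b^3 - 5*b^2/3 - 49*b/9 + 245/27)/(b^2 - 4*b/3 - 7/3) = (9*b^2 + 6*b - 35)/(9*(b + 1))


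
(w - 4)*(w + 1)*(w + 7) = w^3 + 4*w^2 - 25*w - 28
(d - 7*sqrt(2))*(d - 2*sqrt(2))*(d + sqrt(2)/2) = d^3 - 17*sqrt(2)*d^2/2 + 19*d + 14*sqrt(2)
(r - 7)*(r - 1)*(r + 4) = r^3 - 4*r^2 - 25*r + 28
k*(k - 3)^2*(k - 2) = k^4 - 8*k^3 + 21*k^2 - 18*k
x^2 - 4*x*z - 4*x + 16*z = (x - 4)*(x - 4*z)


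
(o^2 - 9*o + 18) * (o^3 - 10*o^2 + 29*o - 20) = o^5 - 19*o^4 + 137*o^3 - 461*o^2 + 702*o - 360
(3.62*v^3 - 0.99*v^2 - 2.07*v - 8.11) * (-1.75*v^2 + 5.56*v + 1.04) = -6.335*v^5 + 21.8597*v^4 + 1.8829*v^3 + 1.6537*v^2 - 47.2444*v - 8.4344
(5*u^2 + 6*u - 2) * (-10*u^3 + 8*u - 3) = -50*u^5 - 60*u^4 + 60*u^3 + 33*u^2 - 34*u + 6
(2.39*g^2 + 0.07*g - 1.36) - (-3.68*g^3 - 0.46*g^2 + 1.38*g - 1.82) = 3.68*g^3 + 2.85*g^2 - 1.31*g + 0.46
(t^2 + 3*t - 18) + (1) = t^2 + 3*t - 17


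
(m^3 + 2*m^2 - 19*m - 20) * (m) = m^4 + 2*m^3 - 19*m^2 - 20*m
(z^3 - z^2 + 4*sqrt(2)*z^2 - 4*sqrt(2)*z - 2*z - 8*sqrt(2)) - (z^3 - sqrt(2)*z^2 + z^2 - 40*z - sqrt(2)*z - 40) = -2*z^2 + 5*sqrt(2)*z^2 - 3*sqrt(2)*z + 38*z - 8*sqrt(2) + 40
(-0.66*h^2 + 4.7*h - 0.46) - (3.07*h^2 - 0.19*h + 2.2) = -3.73*h^2 + 4.89*h - 2.66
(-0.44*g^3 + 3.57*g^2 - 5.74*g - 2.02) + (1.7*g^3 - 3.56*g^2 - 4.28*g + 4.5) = 1.26*g^3 + 0.00999999999999979*g^2 - 10.02*g + 2.48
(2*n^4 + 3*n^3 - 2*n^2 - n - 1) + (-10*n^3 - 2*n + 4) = 2*n^4 - 7*n^3 - 2*n^2 - 3*n + 3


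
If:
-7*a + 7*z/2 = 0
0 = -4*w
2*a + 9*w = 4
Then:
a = 2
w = 0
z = 4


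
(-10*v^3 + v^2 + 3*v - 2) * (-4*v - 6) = 40*v^4 + 56*v^3 - 18*v^2 - 10*v + 12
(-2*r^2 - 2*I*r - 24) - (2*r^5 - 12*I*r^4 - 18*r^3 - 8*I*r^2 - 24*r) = -2*r^5 + 12*I*r^4 + 18*r^3 - 2*r^2 + 8*I*r^2 + 24*r - 2*I*r - 24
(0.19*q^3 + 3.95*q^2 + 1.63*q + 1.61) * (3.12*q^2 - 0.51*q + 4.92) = 0.5928*q^5 + 12.2271*q^4 + 4.0059*q^3 + 23.6259*q^2 + 7.1985*q + 7.9212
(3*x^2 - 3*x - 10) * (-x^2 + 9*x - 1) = -3*x^4 + 30*x^3 - 20*x^2 - 87*x + 10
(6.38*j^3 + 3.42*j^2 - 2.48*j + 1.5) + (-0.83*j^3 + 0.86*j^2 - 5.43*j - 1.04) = 5.55*j^3 + 4.28*j^2 - 7.91*j + 0.46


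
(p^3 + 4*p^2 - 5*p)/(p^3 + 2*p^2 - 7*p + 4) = p*(p + 5)/(p^2 + 3*p - 4)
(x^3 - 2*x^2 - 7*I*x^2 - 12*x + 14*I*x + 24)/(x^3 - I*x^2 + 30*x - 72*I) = (x - 2)/(x + 6*I)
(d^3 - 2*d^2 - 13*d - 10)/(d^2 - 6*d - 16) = (d^2 - 4*d - 5)/(d - 8)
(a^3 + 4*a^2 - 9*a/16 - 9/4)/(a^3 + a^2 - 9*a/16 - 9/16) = (a + 4)/(a + 1)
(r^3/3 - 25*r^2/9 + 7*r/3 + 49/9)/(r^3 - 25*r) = (3*r^3 - 25*r^2 + 21*r + 49)/(9*r*(r^2 - 25))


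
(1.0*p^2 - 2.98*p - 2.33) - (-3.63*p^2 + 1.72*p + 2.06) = 4.63*p^2 - 4.7*p - 4.39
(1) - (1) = 0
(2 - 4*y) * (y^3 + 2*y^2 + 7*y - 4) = -4*y^4 - 6*y^3 - 24*y^2 + 30*y - 8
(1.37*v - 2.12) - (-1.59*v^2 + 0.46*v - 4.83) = 1.59*v^2 + 0.91*v + 2.71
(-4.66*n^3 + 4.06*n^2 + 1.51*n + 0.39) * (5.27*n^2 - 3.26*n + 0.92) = -24.5582*n^5 + 36.5878*n^4 - 9.5651*n^3 + 0.8679*n^2 + 0.1178*n + 0.3588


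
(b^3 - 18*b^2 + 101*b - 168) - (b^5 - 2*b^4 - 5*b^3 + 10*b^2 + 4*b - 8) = -b^5 + 2*b^4 + 6*b^3 - 28*b^2 + 97*b - 160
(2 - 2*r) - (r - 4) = 6 - 3*r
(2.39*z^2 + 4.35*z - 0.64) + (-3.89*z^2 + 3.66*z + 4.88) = -1.5*z^2 + 8.01*z + 4.24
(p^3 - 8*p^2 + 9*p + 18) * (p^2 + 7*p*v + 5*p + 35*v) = p^5 + 7*p^4*v - 3*p^4 - 21*p^3*v - 31*p^3 - 217*p^2*v + 63*p^2 + 441*p*v + 90*p + 630*v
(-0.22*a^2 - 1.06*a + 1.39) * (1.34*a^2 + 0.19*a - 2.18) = -0.2948*a^4 - 1.4622*a^3 + 2.1408*a^2 + 2.5749*a - 3.0302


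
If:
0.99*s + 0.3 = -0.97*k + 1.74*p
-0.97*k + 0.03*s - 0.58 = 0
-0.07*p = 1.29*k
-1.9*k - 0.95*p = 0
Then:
No Solution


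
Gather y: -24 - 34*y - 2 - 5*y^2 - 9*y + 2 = -5*y^2 - 43*y - 24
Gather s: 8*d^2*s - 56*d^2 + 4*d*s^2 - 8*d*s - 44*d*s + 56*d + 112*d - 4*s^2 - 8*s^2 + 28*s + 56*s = -56*d^2 + 168*d + s^2*(4*d - 12) + s*(8*d^2 - 52*d + 84)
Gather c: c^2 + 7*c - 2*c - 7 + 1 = c^2 + 5*c - 6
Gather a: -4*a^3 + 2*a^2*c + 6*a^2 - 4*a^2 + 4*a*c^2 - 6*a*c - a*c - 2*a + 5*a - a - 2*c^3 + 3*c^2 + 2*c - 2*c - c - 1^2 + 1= -4*a^3 + a^2*(2*c + 2) + a*(4*c^2 - 7*c + 2) - 2*c^3 + 3*c^2 - c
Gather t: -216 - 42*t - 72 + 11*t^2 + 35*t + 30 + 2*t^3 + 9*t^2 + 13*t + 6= 2*t^3 + 20*t^2 + 6*t - 252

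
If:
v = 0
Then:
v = 0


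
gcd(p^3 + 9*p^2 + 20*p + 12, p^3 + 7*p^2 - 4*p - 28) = p + 2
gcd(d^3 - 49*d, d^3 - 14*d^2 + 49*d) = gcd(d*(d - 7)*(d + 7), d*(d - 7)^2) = d^2 - 7*d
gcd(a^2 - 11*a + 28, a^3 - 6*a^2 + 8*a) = a - 4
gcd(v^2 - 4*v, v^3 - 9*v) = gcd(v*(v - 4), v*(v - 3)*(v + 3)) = v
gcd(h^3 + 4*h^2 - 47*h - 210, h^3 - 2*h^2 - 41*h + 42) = h^2 - h - 42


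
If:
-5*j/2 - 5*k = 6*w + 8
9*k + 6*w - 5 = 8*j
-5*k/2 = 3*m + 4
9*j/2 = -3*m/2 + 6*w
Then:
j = -582/539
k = 32/77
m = -388/231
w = -3977/3234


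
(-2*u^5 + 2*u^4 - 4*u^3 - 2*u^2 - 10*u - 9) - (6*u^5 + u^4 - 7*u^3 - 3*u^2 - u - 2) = -8*u^5 + u^4 + 3*u^3 + u^2 - 9*u - 7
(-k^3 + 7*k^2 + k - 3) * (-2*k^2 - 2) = 2*k^5 - 14*k^4 - 8*k^2 - 2*k + 6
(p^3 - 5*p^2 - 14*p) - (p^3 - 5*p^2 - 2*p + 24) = -12*p - 24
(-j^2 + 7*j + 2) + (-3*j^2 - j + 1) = -4*j^2 + 6*j + 3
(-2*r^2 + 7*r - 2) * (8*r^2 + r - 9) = -16*r^4 + 54*r^3 + 9*r^2 - 65*r + 18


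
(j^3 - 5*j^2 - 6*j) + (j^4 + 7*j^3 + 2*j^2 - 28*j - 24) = j^4 + 8*j^3 - 3*j^2 - 34*j - 24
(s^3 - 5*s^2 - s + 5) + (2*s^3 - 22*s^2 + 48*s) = 3*s^3 - 27*s^2 + 47*s + 5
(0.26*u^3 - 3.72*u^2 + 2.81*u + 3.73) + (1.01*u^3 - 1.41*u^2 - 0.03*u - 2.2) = 1.27*u^3 - 5.13*u^2 + 2.78*u + 1.53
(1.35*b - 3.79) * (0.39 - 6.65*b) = -8.9775*b^2 + 25.73*b - 1.4781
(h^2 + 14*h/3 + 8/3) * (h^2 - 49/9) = h^4 + 14*h^3/3 - 25*h^2/9 - 686*h/27 - 392/27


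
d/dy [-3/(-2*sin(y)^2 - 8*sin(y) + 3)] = -12*(sin(y) + 2)*cos(y)/(-8*sin(y) + cos(2*y) + 2)^2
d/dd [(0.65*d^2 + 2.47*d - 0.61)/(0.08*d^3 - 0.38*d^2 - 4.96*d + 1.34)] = (-0.052*d^4 - 0.3952*d^3 - 2.139*d^2 + 1.2784*d + 0.284200000000001)/(0.0064*d^6 - 0.0608*d^5 - 0.6492*d^4 + 3.984*d^3 + 23.5832*d^2 - 13.2928*d + 1.7956)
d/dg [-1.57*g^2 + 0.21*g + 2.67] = 0.21 - 3.14*g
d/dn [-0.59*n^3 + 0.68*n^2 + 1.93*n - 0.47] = -1.77*n^2 + 1.36*n + 1.93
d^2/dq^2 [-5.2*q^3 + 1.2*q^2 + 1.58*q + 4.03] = 2.4 - 31.2*q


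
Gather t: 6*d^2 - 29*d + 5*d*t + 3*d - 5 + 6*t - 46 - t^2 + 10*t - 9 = 6*d^2 - 26*d - t^2 + t*(5*d + 16) - 60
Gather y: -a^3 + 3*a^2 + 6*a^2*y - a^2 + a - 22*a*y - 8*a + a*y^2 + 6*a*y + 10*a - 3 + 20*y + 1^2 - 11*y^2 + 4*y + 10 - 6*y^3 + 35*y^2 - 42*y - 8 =-a^3 + 2*a^2 + 3*a - 6*y^3 + y^2*(a + 24) + y*(6*a^2 - 16*a - 18)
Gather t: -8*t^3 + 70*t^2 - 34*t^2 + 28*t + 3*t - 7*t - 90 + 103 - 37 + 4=-8*t^3 + 36*t^2 + 24*t - 20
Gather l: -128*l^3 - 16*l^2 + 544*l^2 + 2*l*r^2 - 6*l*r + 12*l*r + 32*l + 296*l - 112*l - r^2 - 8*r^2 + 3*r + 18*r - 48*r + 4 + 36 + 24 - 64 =-128*l^3 + 528*l^2 + l*(2*r^2 + 6*r + 216) - 9*r^2 - 27*r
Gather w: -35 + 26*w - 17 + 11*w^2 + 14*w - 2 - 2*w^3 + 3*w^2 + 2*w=-2*w^3 + 14*w^2 + 42*w - 54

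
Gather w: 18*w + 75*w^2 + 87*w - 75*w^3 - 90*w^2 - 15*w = -75*w^3 - 15*w^2 + 90*w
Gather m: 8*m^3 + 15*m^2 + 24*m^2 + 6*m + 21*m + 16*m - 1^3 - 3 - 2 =8*m^3 + 39*m^2 + 43*m - 6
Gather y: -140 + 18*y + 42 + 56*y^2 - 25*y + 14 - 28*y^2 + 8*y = 28*y^2 + y - 84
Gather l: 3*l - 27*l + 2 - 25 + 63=40 - 24*l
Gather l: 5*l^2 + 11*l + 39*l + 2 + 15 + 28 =5*l^2 + 50*l + 45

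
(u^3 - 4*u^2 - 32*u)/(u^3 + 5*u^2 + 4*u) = (u - 8)/(u + 1)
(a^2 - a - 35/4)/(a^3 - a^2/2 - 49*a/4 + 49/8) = 2*(2*a + 5)/(4*a^2 + 12*a - 7)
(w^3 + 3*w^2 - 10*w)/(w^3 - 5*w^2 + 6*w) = (w + 5)/(w - 3)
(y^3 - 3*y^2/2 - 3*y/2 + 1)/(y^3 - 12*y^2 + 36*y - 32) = (2*y^2 + y - 1)/(2*(y^2 - 10*y + 16))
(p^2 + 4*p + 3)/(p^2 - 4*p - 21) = (p + 1)/(p - 7)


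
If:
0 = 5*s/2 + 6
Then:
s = -12/5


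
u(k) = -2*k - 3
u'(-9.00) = -2.00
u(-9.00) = 15.00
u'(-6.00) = -2.00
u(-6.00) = 9.00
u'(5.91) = -2.00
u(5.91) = -14.82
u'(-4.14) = -2.00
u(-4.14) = 5.28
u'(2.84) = -2.00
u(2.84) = -8.68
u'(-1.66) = -2.00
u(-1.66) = 0.32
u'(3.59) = -2.00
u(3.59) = -10.18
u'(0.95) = -2.00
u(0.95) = -4.90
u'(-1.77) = -2.00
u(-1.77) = 0.54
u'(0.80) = -2.00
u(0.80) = -4.60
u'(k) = -2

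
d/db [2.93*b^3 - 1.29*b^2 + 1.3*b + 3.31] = 8.79*b^2 - 2.58*b + 1.3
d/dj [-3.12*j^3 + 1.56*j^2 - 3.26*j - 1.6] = -9.36*j^2 + 3.12*j - 3.26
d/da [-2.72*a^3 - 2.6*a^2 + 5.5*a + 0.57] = -8.16*a^2 - 5.2*a + 5.5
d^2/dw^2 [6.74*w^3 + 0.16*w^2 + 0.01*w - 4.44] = 40.44*w + 0.32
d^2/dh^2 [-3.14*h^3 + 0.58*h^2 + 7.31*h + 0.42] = 1.16 - 18.84*h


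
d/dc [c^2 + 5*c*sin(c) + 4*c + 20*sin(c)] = 5*c*cos(c) + 2*c + 5*sin(c) + 20*cos(c) + 4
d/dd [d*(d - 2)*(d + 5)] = 3*d^2 + 6*d - 10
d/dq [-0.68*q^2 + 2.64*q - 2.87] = 2.64 - 1.36*q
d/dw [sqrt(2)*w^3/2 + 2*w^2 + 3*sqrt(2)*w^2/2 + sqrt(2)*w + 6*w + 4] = 3*sqrt(2)*w^2/2 + 4*w + 3*sqrt(2)*w + sqrt(2) + 6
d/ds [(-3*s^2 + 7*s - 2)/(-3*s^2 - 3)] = (7*s^2 + 2*s - 7)/(3*(s^4 + 2*s^2 + 1))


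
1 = 1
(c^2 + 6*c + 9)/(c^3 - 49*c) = (c^2 + 6*c + 9)/(c*(c^2 - 49))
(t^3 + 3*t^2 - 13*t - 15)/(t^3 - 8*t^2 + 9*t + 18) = (t + 5)/(t - 6)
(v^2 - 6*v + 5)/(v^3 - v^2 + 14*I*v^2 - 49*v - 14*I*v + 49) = (v - 5)/(v^2 + 14*I*v - 49)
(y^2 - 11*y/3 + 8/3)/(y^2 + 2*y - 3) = (y - 8/3)/(y + 3)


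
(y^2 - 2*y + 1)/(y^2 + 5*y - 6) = (y - 1)/(y + 6)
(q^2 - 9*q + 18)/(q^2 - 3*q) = (q - 6)/q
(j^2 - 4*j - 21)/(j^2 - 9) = (j - 7)/(j - 3)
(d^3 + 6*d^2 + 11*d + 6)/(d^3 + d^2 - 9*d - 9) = (d + 2)/(d - 3)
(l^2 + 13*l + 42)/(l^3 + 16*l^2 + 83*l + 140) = (l + 6)/(l^2 + 9*l + 20)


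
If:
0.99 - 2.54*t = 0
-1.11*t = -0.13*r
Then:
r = 3.33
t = 0.39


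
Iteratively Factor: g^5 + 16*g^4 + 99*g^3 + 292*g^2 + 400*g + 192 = (g + 4)*(g^4 + 12*g^3 + 51*g^2 + 88*g + 48) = (g + 1)*(g + 4)*(g^3 + 11*g^2 + 40*g + 48) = (g + 1)*(g + 3)*(g + 4)*(g^2 + 8*g + 16) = (g + 1)*(g + 3)*(g + 4)^2*(g + 4)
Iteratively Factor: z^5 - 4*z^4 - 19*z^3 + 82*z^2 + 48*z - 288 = (z + 2)*(z^4 - 6*z^3 - 7*z^2 + 96*z - 144) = (z + 2)*(z + 4)*(z^3 - 10*z^2 + 33*z - 36) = (z - 3)*(z + 2)*(z + 4)*(z^2 - 7*z + 12) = (z - 4)*(z - 3)*(z + 2)*(z + 4)*(z - 3)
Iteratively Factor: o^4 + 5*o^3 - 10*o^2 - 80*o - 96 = (o - 4)*(o^3 + 9*o^2 + 26*o + 24) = (o - 4)*(o + 2)*(o^2 + 7*o + 12) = (o - 4)*(o + 2)*(o + 3)*(o + 4)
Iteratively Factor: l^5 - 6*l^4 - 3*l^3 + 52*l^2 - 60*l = (l - 5)*(l^4 - l^3 - 8*l^2 + 12*l) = (l - 5)*(l - 2)*(l^3 + l^2 - 6*l) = l*(l - 5)*(l - 2)*(l^2 + l - 6) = l*(l - 5)*(l - 2)*(l + 3)*(l - 2)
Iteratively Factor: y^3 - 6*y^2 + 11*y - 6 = (y - 3)*(y^2 - 3*y + 2) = (y - 3)*(y - 1)*(y - 2)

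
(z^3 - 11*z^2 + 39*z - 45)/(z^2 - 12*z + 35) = (z^2 - 6*z + 9)/(z - 7)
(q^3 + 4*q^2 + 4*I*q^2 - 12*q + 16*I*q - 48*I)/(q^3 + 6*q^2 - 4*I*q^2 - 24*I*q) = (q^2 + 2*q*(-1 + 2*I) - 8*I)/(q*(q - 4*I))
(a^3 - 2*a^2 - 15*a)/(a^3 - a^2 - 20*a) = (a + 3)/(a + 4)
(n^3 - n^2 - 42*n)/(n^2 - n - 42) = n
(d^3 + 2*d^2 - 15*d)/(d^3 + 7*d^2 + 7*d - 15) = d*(d - 3)/(d^2 + 2*d - 3)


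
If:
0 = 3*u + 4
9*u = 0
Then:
No Solution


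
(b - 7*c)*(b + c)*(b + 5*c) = b^3 - b^2*c - 37*b*c^2 - 35*c^3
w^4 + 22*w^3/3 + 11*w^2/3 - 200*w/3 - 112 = (w - 3)*(w + 7/3)*(w + 4)^2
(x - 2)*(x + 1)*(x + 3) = x^3 + 2*x^2 - 5*x - 6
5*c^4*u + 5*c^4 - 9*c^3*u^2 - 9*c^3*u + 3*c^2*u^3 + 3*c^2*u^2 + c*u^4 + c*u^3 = (-c + u)^2*(5*c + u)*(c*u + c)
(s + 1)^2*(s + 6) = s^3 + 8*s^2 + 13*s + 6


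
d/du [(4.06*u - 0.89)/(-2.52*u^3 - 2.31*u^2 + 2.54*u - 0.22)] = (20.4624*u^3 + 2.6502*u^2 - 4.1118*u + 1.3674)/(6.3504*u^6 + 11.6424*u^5 - 7.4655*u^4 - 10.626*u^3 + 7.468*u^2 - 1.1176*u + 0.0484)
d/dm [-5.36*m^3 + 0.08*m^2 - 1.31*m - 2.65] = -16.08*m^2 + 0.16*m - 1.31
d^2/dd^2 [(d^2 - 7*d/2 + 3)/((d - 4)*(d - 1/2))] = 4*(4*d^3 + 12*d^2 - 78*d + 109)/(8*d^6 - 108*d^5 + 534*d^4 - 1161*d^3 + 1068*d^2 - 432*d + 64)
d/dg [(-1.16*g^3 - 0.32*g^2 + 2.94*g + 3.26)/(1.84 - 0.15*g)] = (0.348*g^3 - 6.3552*g^2 - 1.1776*g + 5.8986)/(0.0225*g^2 - 0.552*g + 3.3856)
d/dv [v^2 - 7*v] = 2*v - 7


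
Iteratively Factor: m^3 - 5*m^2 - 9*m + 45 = (m - 3)*(m^2 - 2*m - 15) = (m - 3)*(m + 3)*(m - 5)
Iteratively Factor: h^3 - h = (h - 1)*(h^2 + h) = h*(h - 1)*(h + 1)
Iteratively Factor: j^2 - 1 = (j - 1)*(j + 1)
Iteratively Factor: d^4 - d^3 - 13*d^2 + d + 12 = (d - 4)*(d^3 + 3*d^2 - d - 3) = (d - 4)*(d + 3)*(d^2 - 1) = (d - 4)*(d + 1)*(d + 3)*(d - 1)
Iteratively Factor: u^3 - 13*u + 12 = (u + 4)*(u^2 - 4*u + 3) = (u - 1)*(u + 4)*(u - 3)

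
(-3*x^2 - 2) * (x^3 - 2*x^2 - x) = -3*x^5 + 6*x^4 + x^3 + 4*x^2 + 2*x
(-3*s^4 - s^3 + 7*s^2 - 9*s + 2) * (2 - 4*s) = 12*s^5 - 2*s^4 - 30*s^3 + 50*s^2 - 26*s + 4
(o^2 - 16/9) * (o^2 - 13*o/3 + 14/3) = o^4 - 13*o^3/3 + 26*o^2/9 + 208*o/27 - 224/27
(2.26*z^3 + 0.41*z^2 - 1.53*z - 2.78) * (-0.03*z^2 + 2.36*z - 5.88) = -0.0678*z^5 + 5.3213*z^4 - 12.2753*z^3 - 5.9382*z^2 + 2.4356*z + 16.3464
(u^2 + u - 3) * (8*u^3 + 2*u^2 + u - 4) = 8*u^5 + 10*u^4 - 21*u^3 - 9*u^2 - 7*u + 12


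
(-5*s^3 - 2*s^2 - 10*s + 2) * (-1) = 5*s^3 + 2*s^2 + 10*s - 2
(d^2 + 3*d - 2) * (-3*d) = -3*d^3 - 9*d^2 + 6*d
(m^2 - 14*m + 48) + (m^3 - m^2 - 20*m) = m^3 - 34*m + 48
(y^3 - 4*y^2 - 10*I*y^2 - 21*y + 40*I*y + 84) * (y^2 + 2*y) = y^5 - 2*y^4 - 10*I*y^4 - 29*y^3 + 20*I*y^3 + 42*y^2 + 80*I*y^2 + 168*y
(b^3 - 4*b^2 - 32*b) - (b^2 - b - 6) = b^3 - 5*b^2 - 31*b + 6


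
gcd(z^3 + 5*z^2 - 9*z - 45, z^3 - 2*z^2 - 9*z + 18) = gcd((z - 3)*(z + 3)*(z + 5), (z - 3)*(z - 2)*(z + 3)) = z^2 - 9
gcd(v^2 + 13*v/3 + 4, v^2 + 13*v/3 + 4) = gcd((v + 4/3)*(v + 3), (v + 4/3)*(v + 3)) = v^2 + 13*v/3 + 4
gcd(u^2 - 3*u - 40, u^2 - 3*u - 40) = u^2 - 3*u - 40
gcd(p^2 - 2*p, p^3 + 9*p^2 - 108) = 1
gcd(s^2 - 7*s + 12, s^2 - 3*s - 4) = s - 4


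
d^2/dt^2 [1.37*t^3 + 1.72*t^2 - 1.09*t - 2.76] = 8.22*t + 3.44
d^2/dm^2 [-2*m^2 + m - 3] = -4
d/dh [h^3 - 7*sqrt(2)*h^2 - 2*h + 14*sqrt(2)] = 3*h^2 - 14*sqrt(2)*h - 2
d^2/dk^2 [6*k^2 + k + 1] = 12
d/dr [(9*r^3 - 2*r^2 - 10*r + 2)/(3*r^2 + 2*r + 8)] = (27*r^4 + 36*r^3 + 242*r^2 - 44*r - 84)/(9*r^4 + 12*r^3 + 52*r^2 + 32*r + 64)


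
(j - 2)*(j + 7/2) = j^2 + 3*j/2 - 7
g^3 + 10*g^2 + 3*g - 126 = (g - 3)*(g + 6)*(g + 7)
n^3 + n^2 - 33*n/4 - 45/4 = (n - 3)*(n + 3/2)*(n + 5/2)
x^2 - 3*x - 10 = (x - 5)*(x + 2)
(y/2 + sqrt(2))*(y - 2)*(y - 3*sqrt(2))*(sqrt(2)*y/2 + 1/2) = sqrt(2)*y^4/4 - sqrt(2)*y^3/2 - y^3/4 - 13*sqrt(2)*y^2/4 + y^2/2 - 3*y + 13*sqrt(2)*y/2 + 6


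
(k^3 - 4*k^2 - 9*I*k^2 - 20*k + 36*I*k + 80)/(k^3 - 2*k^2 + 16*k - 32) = (k^2 + k*(-4 - 5*I) + 20*I)/(k^2 + k*(-2 + 4*I) - 8*I)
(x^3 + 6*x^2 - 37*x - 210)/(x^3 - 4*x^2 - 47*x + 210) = (x + 5)/(x - 5)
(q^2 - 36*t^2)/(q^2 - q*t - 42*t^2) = (q - 6*t)/(q - 7*t)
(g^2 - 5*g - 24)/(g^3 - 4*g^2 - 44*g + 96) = (g + 3)/(g^2 + 4*g - 12)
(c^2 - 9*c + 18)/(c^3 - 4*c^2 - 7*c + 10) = (c^2 - 9*c + 18)/(c^3 - 4*c^2 - 7*c + 10)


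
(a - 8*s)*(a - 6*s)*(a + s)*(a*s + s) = a^4*s - 13*a^3*s^2 + a^3*s + 34*a^2*s^3 - 13*a^2*s^2 + 48*a*s^4 + 34*a*s^3 + 48*s^4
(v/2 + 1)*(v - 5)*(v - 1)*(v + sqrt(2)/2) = v^4/2 - 2*v^3 + sqrt(2)*v^3/4 - 7*v^2/2 - sqrt(2)*v^2 - 7*sqrt(2)*v/4 + 5*v + 5*sqrt(2)/2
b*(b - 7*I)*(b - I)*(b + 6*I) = b^4 - 2*I*b^3 + 41*b^2 - 42*I*b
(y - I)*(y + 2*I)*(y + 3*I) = y^3 + 4*I*y^2 - y + 6*I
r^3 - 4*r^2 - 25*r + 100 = (r - 5)*(r - 4)*(r + 5)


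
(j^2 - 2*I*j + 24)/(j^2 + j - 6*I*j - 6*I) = (j + 4*I)/(j + 1)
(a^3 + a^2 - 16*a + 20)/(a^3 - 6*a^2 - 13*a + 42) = (a^2 + 3*a - 10)/(a^2 - 4*a - 21)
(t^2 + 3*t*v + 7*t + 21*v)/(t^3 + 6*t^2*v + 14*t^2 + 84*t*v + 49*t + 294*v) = (t + 3*v)/(t^2 + 6*t*v + 7*t + 42*v)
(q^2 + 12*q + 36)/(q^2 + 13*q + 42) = (q + 6)/(q + 7)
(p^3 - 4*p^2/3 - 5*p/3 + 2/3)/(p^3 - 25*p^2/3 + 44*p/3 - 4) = (p + 1)/(p - 6)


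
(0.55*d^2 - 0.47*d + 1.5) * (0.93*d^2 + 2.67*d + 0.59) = 0.5115*d^4 + 1.0314*d^3 + 0.4646*d^2 + 3.7277*d + 0.885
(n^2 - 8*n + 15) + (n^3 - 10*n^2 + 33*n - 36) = n^3 - 9*n^2 + 25*n - 21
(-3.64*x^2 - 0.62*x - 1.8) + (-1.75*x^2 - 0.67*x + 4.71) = -5.39*x^2 - 1.29*x + 2.91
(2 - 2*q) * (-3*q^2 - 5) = 6*q^3 - 6*q^2 + 10*q - 10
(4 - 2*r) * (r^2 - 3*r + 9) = -2*r^3 + 10*r^2 - 30*r + 36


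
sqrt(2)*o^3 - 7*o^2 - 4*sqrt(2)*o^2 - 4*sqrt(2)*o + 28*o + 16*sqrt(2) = (o - 4)*(o - 4*sqrt(2))*(sqrt(2)*o + 1)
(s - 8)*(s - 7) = s^2 - 15*s + 56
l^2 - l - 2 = (l - 2)*(l + 1)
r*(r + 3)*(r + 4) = r^3 + 7*r^2 + 12*r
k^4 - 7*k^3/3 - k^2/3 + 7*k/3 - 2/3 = (k - 2)*(k - 1)*(k - 1/3)*(k + 1)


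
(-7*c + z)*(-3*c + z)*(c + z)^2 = 21*c^4 + 32*c^3*z + 2*c^2*z^2 - 8*c*z^3 + z^4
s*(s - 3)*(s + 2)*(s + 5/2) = s^4 + 3*s^3/2 - 17*s^2/2 - 15*s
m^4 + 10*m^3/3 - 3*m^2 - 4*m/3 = m*(m - 1)*(m + 1/3)*(m + 4)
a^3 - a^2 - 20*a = a*(a - 5)*(a + 4)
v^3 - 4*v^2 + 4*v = v*(v - 2)^2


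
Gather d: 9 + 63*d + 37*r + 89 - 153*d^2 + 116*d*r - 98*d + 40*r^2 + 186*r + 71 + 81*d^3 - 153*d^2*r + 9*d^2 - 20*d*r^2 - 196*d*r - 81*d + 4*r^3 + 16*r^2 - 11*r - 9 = 81*d^3 + d^2*(-153*r - 144) + d*(-20*r^2 - 80*r - 116) + 4*r^3 + 56*r^2 + 212*r + 160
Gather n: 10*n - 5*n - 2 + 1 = 5*n - 1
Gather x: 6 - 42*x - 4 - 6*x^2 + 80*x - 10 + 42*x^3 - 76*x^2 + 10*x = 42*x^3 - 82*x^2 + 48*x - 8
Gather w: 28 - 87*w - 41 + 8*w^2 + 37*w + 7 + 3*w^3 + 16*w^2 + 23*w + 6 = 3*w^3 + 24*w^2 - 27*w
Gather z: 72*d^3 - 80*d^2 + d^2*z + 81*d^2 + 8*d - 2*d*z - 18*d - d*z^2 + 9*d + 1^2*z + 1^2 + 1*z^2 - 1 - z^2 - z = 72*d^3 + d^2 - d*z^2 - d + z*(d^2 - 2*d)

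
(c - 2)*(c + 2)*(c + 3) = c^3 + 3*c^2 - 4*c - 12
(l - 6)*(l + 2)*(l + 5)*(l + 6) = l^4 + 7*l^3 - 26*l^2 - 252*l - 360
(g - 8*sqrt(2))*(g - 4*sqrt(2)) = g^2 - 12*sqrt(2)*g + 64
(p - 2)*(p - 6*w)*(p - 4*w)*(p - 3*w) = p^4 - 13*p^3*w - 2*p^3 + 54*p^2*w^2 + 26*p^2*w - 72*p*w^3 - 108*p*w^2 + 144*w^3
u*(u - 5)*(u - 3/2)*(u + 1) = u^4 - 11*u^3/2 + u^2 + 15*u/2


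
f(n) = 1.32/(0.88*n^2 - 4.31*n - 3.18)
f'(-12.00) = 0.00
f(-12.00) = 0.01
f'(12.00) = -0.00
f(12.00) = 0.02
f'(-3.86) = 0.02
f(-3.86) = 0.05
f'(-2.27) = 0.09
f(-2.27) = 0.12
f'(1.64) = 0.03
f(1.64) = -0.17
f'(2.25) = 0.01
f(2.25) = -0.16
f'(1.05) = 0.07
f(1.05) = -0.20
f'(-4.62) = 0.01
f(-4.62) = 0.04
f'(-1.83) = 0.17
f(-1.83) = 0.17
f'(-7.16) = 0.00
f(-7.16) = 0.02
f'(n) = 1.32*(4.31 - 1.76*n)/(0.88*n^2 - 4.31*n - 3.18)^2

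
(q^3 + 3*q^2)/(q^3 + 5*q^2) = (q + 3)/(q + 5)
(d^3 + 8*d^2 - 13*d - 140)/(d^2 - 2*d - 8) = (d^2 + 12*d + 35)/(d + 2)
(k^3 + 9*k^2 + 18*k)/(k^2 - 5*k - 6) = k*(k^2 + 9*k + 18)/(k^2 - 5*k - 6)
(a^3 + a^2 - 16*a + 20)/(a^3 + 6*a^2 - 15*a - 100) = (a^2 - 4*a + 4)/(a^2 + a - 20)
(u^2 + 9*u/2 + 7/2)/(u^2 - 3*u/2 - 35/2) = (u + 1)/(u - 5)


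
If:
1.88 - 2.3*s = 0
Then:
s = 0.82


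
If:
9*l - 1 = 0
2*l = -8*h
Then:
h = -1/36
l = 1/9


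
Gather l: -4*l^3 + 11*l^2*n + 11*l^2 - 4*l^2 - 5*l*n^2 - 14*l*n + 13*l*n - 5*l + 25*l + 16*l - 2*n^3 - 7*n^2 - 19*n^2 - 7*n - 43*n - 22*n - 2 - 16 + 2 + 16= -4*l^3 + l^2*(11*n + 7) + l*(-5*n^2 - n + 36) - 2*n^3 - 26*n^2 - 72*n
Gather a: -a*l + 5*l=-a*l + 5*l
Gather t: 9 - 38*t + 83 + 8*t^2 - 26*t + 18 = 8*t^2 - 64*t + 110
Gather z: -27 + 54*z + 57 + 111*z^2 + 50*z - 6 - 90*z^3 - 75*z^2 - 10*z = -90*z^3 + 36*z^2 + 94*z + 24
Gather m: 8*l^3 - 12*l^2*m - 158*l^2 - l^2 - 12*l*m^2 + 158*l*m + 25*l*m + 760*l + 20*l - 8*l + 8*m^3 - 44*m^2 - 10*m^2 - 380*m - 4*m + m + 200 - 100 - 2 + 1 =8*l^3 - 159*l^2 + 772*l + 8*m^3 + m^2*(-12*l - 54) + m*(-12*l^2 + 183*l - 383) + 99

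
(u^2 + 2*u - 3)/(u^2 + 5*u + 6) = (u - 1)/(u + 2)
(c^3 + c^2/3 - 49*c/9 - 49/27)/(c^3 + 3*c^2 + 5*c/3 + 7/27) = (3*c - 7)/(3*c + 1)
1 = 1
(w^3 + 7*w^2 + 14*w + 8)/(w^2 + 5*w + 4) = w + 2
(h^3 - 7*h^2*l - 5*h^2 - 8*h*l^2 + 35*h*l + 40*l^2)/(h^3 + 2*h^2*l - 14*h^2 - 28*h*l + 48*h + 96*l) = (h^3 - 7*h^2*l - 5*h^2 - 8*h*l^2 + 35*h*l + 40*l^2)/(h^3 + 2*h^2*l - 14*h^2 - 28*h*l + 48*h + 96*l)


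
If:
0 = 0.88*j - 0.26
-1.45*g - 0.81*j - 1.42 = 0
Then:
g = -1.14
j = 0.30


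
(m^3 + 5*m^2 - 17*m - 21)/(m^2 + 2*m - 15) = (m^2 + 8*m + 7)/(m + 5)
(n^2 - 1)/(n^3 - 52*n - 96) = (1 - n^2)/(-n^3 + 52*n + 96)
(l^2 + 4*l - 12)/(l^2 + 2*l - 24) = (l - 2)/(l - 4)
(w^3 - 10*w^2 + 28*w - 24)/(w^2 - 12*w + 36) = (w^2 - 4*w + 4)/(w - 6)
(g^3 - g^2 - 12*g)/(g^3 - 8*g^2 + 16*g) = (g + 3)/(g - 4)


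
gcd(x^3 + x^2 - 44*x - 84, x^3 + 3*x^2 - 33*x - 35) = 1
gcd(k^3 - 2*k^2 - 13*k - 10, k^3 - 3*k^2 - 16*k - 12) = k^2 + 3*k + 2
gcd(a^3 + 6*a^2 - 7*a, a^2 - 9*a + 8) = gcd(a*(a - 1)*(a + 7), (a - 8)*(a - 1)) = a - 1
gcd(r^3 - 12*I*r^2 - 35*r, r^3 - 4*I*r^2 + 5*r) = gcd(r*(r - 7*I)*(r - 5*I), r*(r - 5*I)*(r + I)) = r^2 - 5*I*r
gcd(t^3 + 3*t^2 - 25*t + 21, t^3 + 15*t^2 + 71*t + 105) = t + 7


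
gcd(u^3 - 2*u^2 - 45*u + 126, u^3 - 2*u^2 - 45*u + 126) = u^3 - 2*u^2 - 45*u + 126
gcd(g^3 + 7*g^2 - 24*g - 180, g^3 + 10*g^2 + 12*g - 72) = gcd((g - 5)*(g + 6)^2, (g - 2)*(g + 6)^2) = g^2 + 12*g + 36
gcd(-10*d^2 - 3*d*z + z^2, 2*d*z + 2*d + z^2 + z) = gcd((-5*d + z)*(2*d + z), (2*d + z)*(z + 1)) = 2*d + z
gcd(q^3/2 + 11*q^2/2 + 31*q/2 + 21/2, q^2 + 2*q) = 1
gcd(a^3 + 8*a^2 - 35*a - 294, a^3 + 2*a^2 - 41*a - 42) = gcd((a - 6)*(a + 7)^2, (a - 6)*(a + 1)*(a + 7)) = a^2 + a - 42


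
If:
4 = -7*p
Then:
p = -4/7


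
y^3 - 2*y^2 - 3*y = y*(y - 3)*(y + 1)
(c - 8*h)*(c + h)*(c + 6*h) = c^3 - c^2*h - 50*c*h^2 - 48*h^3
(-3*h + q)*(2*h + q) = -6*h^2 - h*q + q^2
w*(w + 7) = w^2 + 7*w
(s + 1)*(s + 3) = s^2 + 4*s + 3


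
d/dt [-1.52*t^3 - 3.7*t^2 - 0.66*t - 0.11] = -4.56*t^2 - 7.4*t - 0.66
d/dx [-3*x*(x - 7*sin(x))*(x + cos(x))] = 3*x*(x - 7*sin(x))*(sin(x) - 1) + 3*x*(x + cos(x))*(7*cos(x) - 1) - 3*(x - 7*sin(x))*(x + cos(x))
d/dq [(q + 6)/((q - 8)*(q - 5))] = (-q^2 - 12*q + 118)/(q^4 - 26*q^3 + 249*q^2 - 1040*q + 1600)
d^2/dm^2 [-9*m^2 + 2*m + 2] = -18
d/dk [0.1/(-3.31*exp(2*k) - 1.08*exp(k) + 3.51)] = (0.662*exp(k) + 0.108)*exp(k)/(3.31*exp(2*k) + 1.08*exp(k) - 3.51)^2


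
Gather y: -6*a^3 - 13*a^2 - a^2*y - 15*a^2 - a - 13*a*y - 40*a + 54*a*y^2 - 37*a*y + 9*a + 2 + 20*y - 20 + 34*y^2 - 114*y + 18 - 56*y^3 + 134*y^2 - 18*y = -6*a^3 - 28*a^2 - 32*a - 56*y^3 + y^2*(54*a + 168) + y*(-a^2 - 50*a - 112)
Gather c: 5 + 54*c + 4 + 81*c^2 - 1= 81*c^2 + 54*c + 8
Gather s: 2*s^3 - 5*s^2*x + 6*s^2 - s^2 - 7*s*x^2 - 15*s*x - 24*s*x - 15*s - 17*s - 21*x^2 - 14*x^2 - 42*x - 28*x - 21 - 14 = 2*s^3 + s^2*(5 - 5*x) + s*(-7*x^2 - 39*x - 32) - 35*x^2 - 70*x - 35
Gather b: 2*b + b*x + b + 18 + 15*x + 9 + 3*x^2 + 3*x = b*(x + 3) + 3*x^2 + 18*x + 27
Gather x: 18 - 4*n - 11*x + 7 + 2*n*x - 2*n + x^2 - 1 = -6*n + x^2 + x*(2*n - 11) + 24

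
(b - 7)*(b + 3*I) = b^2 - 7*b + 3*I*b - 21*I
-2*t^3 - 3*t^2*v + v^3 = (-2*t + v)*(t + v)^2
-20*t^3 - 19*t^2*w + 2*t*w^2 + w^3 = (-4*t + w)*(t + w)*(5*t + w)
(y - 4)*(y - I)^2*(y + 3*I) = y^4 - 4*y^3 + I*y^3 + 5*y^2 - 4*I*y^2 - 20*y - 3*I*y + 12*I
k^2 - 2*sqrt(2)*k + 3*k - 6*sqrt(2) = (k + 3)*(k - 2*sqrt(2))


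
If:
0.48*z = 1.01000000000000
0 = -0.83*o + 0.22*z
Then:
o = 0.56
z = 2.10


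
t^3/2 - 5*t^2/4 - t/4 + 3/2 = (t/2 + 1/2)*(t - 2)*(t - 3/2)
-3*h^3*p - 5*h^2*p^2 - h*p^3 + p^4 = p*(-3*h + p)*(h + p)^2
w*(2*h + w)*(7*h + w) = 14*h^2*w + 9*h*w^2 + w^3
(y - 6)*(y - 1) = y^2 - 7*y + 6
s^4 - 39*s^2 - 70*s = s*(s - 7)*(s + 2)*(s + 5)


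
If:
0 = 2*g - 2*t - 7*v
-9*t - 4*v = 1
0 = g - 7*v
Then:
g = -14/71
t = -7/71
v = -2/71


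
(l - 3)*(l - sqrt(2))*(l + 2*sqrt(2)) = l^3 - 3*l^2 + sqrt(2)*l^2 - 3*sqrt(2)*l - 4*l + 12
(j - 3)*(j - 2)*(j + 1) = j^3 - 4*j^2 + j + 6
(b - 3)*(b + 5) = b^2 + 2*b - 15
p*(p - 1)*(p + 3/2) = p^3 + p^2/2 - 3*p/2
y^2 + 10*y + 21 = (y + 3)*(y + 7)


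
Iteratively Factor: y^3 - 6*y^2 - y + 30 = (y + 2)*(y^2 - 8*y + 15) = (y - 3)*(y + 2)*(y - 5)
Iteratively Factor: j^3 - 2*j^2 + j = (j - 1)*(j^2 - j) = (j - 1)^2*(j)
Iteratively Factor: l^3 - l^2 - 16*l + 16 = (l - 1)*(l^2 - 16) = (l - 4)*(l - 1)*(l + 4)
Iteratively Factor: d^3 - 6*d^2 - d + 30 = (d - 3)*(d^2 - 3*d - 10) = (d - 3)*(d + 2)*(d - 5)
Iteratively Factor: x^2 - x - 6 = (x - 3)*(x + 2)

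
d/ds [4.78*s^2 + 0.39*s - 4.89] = 9.56*s + 0.39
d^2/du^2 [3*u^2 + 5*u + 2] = 6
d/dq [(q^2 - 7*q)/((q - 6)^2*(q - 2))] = (-q^3 + 8*q^2 + 10*q - 84)/(q^5 - 22*q^4 + 184*q^3 - 720*q^2 + 1296*q - 864)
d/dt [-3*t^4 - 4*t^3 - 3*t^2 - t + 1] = -12*t^3 - 12*t^2 - 6*t - 1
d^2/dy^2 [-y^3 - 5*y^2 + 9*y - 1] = -6*y - 10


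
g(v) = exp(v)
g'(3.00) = 20.09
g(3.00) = 20.09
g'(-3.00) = 0.05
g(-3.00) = 0.05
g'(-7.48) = 0.00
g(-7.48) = 0.00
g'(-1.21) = 0.30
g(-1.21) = 0.30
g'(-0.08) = 0.92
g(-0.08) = 0.92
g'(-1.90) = 0.15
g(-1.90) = 0.15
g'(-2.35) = 0.10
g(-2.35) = 0.10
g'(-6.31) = 0.00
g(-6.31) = 0.00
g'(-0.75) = 0.47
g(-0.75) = 0.47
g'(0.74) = 2.10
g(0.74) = 2.10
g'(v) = exp(v)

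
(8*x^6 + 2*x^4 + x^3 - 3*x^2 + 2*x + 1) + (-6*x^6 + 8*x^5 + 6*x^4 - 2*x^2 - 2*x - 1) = 2*x^6 + 8*x^5 + 8*x^4 + x^3 - 5*x^2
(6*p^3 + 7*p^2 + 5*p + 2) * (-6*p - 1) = -36*p^4 - 48*p^3 - 37*p^2 - 17*p - 2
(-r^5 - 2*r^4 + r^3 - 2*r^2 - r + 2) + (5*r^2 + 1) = -r^5 - 2*r^4 + r^3 + 3*r^2 - r + 3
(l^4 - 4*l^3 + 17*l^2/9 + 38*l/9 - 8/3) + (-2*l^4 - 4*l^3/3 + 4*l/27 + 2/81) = -l^4 - 16*l^3/3 + 17*l^2/9 + 118*l/27 - 214/81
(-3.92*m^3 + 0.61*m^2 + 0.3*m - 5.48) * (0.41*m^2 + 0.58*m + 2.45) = -1.6072*m^5 - 2.0235*m^4 - 9.1272*m^3 - 0.5783*m^2 - 2.4434*m - 13.426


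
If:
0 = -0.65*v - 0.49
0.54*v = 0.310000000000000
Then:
No Solution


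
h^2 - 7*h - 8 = (h - 8)*(h + 1)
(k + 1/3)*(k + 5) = k^2 + 16*k/3 + 5/3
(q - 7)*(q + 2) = q^2 - 5*q - 14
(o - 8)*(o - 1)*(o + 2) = o^3 - 7*o^2 - 10*o + 16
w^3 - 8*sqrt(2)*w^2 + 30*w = w*(w - 5*sqrt(2))*(w - 3*sqrt(2))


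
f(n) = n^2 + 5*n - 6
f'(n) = 2*n + 5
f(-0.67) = -8.90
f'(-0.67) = 3.66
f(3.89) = 28.58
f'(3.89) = 12.78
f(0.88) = -0.83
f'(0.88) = 6.76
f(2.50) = 12.75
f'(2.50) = 10.00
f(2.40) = 11.76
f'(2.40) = 9.80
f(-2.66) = -12.22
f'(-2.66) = -0.32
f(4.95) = 43.25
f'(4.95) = 14.90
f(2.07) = 8.63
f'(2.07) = 9.14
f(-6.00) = 0.00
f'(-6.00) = -7.00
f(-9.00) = 30.00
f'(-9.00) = -13.00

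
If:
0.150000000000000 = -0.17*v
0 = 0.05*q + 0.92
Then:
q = -18.40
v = -0.88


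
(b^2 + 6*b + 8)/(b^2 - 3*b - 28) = (b + 2)/(b - 7)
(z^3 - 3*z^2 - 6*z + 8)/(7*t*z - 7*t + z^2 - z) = (z^2 - 2*z - 8)/(7*t + z)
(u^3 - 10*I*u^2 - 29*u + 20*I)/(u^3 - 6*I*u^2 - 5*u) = (u - 4*I)/u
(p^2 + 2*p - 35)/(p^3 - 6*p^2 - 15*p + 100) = (p + 7)/(p^2 - p - 20)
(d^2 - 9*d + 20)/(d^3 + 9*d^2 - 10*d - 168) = (d - 5)/(d^2 + 13*d + 42)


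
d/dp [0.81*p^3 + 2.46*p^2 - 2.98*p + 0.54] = 2.43*p^2 + 4.92*p - 2.98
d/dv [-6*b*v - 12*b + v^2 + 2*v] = -6*b + 2*v + 2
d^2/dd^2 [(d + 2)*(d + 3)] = 2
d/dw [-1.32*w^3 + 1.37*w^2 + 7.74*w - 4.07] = -3.96*w^2 + 2.74*w + 7.74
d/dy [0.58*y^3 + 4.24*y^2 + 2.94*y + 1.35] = 1.74*y^2 + 8.48*y + 2.94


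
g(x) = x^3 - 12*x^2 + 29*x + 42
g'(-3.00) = 128.00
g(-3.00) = -180.00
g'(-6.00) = 281.00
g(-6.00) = -780.00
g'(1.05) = 7.11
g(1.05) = 60.38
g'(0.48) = 18.17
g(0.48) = 53.27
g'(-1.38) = 67.83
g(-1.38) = -23.50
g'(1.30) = 2.87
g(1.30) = 61.62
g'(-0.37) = 38.29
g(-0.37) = 29.58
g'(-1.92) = 86.14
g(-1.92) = -64.99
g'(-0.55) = 43.11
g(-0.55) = 22.25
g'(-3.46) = 147.95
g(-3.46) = -243.42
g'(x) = 3*x^2 - 24*x + 29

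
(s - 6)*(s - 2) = s^2 - 8*s + 12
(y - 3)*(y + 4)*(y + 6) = y^3 + 7*y^2 - 6*y - 72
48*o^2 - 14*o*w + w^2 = (-8*o + w)*(-6*o + w)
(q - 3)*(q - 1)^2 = q^3 - 5*q^2 + 7*q - 3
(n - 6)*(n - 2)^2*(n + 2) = n^4 - 8*n^3 + 8*n^2 + 32*n - 48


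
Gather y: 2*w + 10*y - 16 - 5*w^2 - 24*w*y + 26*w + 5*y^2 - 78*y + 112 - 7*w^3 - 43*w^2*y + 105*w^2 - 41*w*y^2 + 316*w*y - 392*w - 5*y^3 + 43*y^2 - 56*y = -7*w^3 + 100*w^2 - 364*w - 5*y^3 + y^2*(48 - 41*w) + y*(-43*w^2 + 292*w - 124) + 96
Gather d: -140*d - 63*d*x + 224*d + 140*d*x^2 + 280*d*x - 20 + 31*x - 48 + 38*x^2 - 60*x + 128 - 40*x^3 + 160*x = d*(140*x^2 + 217*x + 84) - 40*x^3 + 38*x^2 + 131*x + 60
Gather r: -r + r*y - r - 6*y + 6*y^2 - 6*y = r*(y - 2) + 6*y^2 - 12*y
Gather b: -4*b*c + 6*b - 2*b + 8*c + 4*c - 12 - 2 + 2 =b*(4 - 4*c) + 12*c - 12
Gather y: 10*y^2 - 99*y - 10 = 10*y^2 - 99*y - 10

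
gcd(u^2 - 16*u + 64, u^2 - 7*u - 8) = u - 8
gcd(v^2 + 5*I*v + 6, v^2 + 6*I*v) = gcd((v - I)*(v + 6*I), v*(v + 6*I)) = v + 6*I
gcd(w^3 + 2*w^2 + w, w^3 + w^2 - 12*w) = w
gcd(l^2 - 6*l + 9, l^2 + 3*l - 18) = l - 3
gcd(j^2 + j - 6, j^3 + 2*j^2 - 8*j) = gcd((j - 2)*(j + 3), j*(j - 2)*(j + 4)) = j - 2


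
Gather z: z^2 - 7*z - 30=z^2 - 7*z - 30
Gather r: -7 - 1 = -8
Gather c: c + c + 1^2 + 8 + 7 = 2*c + 16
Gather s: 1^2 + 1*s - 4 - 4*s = -3*s - 3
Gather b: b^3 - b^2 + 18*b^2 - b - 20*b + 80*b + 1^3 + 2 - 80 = b^3 + 17*b^2 + 59*b - 77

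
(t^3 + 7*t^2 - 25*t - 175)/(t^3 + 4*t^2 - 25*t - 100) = (t + 7)/(t + 4)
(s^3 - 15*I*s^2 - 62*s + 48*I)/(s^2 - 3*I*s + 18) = (s^2 - 9*I*s - 8)/(s + 3*I)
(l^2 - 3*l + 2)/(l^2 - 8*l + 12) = (l - 1)/(l - 6)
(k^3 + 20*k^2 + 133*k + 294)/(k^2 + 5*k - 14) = (k^2 + 13*k + 42)/(k - 2)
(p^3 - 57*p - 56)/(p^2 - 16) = (p^3 - 57*p - 56)/(p^2 - 16)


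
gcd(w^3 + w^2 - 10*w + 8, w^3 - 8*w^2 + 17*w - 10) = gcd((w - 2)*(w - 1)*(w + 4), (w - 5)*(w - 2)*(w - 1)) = w^2 - 3*w + 2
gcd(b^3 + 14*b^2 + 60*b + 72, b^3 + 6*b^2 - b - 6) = b + 6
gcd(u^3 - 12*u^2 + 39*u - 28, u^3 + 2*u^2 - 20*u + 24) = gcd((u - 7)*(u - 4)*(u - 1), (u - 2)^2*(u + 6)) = 1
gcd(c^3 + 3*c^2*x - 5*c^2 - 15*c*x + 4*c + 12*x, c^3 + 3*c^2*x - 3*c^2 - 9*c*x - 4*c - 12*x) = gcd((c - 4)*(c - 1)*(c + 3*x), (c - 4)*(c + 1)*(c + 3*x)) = c^2 + 3*c*x - 4*c - 12*x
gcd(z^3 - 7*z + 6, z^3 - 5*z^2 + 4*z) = z - 1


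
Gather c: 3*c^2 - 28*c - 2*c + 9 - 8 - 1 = 3*c^2 - 30*c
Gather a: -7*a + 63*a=56*a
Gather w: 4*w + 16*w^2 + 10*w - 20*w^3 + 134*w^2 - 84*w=-20*w^3 + 150*w^2 - 70*w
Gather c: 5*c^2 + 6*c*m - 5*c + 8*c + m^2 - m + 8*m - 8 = 5*c^2 + c*(6*m + 3) + m^2 + 7*m - 8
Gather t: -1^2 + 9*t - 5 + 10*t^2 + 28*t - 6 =10*t^2 + 37*t - 12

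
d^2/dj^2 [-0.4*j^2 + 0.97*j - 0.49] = -0.800000000000000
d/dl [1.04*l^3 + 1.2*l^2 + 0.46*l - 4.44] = 3.12*l^2 + 2.4*l + 0.46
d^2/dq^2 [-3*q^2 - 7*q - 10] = -6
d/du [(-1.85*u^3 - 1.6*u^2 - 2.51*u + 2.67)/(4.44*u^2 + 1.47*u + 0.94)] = (-8.21400000000001*u^4 - 5.439*u^3 + 3.5754*u^2 - 26.7176*u - 6.2843)/(19.7136*u^4 + 13.0536*u^3 + 10.5081*u^2 + 2.7636*u + 0.8836)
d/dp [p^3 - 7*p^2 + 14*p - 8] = 3*p^2 - 14*p + 14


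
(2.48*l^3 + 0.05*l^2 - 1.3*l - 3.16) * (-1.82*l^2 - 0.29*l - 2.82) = -4.5136*l^5 - 0.8102*l^4 - 4.6421*l^3 + 5.9872*l^2 + 4.5824*l + 8.9112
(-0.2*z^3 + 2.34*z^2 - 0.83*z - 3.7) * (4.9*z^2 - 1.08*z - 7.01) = -0.98*z^5 + 11.682*z^4 - 5.1922*z^3 - 33.637*z^2 + 9.8143*z + 25.937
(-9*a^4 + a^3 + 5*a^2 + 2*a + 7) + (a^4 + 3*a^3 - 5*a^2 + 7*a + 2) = -8*a^4 + 4*a^3 + 9*a + 9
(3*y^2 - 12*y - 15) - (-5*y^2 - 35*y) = 8*y^2 + 23*y - 15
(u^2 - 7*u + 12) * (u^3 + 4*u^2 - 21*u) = u^5 - 3*u^4 - 37*u^3 + 195*u^2 - 252*u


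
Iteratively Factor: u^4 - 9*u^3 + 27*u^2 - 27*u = (u - 3)*(u^3 - 6*u^2 + 9*u) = u*(u - 3)*(u^2 - 6*u + 9) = u*(u - 3)^2*(u - 3)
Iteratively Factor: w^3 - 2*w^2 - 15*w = (w - 5)*(w^2 + 3*w) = w*(w - 5)*(w + 3)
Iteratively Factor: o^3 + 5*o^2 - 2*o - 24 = (o - 2)*(o^2 + 7*o + 12) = (o - 2)*(o + 3)*(o + 4)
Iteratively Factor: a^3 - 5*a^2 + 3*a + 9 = (a - 3)*(a^2 - 2*a - 3) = (a - 3)*(a + 1)*(a - 3)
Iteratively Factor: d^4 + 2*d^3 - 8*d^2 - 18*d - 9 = (d - 3)*(d^3 + 5*d^2 + 7*d + 3) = (d - 3)*(d + 3)*(d^2 + 2*d + 1) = (d - 3)*(d + 1)*(d + 3)*(d + 1)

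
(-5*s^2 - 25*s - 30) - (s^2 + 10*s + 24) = -6*s^2 - 35*s - 54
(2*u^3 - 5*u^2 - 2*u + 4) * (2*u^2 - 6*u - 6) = 4*u^5 - 22*u^4 + 14*u^3 + 50*u^2 - 12*u - 24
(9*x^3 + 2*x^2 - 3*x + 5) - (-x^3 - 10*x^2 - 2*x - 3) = 10*x^3 + 12*x^2 - x + 8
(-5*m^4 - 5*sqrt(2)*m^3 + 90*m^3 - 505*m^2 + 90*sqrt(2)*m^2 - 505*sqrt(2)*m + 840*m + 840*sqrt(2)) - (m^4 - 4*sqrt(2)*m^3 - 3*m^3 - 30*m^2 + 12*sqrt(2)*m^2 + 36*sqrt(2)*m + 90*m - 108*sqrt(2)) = -6*m^4 - sqrt(2)*m^3 + 93*m^3 - 475*m^2 + 78*sqrt(2)*m^2 - 541*sqrt(2)*m + 750*m + 948*sqrt(2)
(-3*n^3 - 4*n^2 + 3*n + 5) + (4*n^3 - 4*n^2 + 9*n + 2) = n^3 - 8*n^2 + 12*n + 7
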